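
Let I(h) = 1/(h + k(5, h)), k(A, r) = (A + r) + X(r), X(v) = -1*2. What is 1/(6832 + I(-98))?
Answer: 193/1318575 ≈ 0.00014637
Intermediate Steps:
X(v) = -2
k(A, r) = -2 + A + r (k(A, r) = (A + r) - 2 = -2 + A + r)
I(h) = 1/(3 + 2*h) (I(h) = 1/(h + (-2 + 5 + h)) = 1/(h + (3 + h)) = 1/(3 + 2*h))
1/(6832 + I(-98)) = 1/(6832 + 1/(3 + 2*(-98))) = 1/(6832 + 1/(3 - 196)) = 1/(6832 + 1/(-193)) = 1/(6832 - 1/193) = 1/(1318575/193) = 193/1318575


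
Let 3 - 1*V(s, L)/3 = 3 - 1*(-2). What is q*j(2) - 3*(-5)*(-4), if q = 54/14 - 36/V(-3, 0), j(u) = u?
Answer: -282/7 ≈ -40.286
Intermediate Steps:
V(s, L) = -6 (V(s, L) = 9 - 3*(3 - 1*(-2)) = 9 - 3*(3 + 2) = 9 - 3*5 = 9 - 15 = -6)
q = 69/7 (q = 54/14 - 36/(-6) = 54*(1/14) - 36*(-1/6) = 27/7 + 6 = 69/7 ≈ 9.8571)
q*j(2) - 3*(-5)*(-4) = (69/7)*2 - 3*(-5)*(-4) = 138/7 + 15*(-4) = 138/7 - 60 = -282/7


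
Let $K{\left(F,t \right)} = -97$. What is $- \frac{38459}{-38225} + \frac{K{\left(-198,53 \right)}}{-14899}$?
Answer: $\frac{576708466}{569514275} \approx 1.0126$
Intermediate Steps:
$- \frac{38459}{-38225} + \frac{K{\left(-198,53 \right)}}{-14899} = - \frac{38459}{-38225} - \frac{97}{-14899} = \left(-38459\right) \left(- \frac{1}{38225}\right) - - \frac{97}{14899} = \frac{38459}{38225} + \frac{97}{14899} = \frac{576708466}{569514275}$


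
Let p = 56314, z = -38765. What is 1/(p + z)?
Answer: 1/17549 ≈ 5.6983e-5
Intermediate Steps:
1/(p + z) = 1/(56314 - 38765) = 1/17549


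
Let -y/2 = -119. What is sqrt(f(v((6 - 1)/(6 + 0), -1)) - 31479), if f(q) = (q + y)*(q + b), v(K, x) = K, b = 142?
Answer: sqrt(94837)/6 ≈ 51.326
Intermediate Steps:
y = 238 (y = -2*(-119) = 238)
f(q) = (142 + q)*(238 + q) (f(q) = (q + 238)*(q + 142) = (238 + q)*(142 + q) = (142 + q)*(238 + q))
sqrt(f(v((6 - 1)/(6 + 0), -1)) - 31479) = sqrt((33796 + ((6 - 1)/(6 + 0))**2 + 380*((6 - 1)/(6 + 0))) - 31479) = sqrt((33796 + (5/6)**2 + 380*(5/6)) - 31479) = sqrt((33796 + 25/36 + 950/3) - 31479) = sqrt(1228081/36 - 31479) = sqrt(94837/36) = sqrt(94837)/6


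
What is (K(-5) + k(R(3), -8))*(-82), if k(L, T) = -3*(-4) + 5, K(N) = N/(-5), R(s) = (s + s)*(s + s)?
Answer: -1476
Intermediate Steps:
R(s) = 4*s² (R(s) = (2*s)*(2*s) = 4*s²)
K(N) = -N/5 (K(N) = N*(-⅕) = -N/5)
k(L, T) = 17 (k(L, T) = 12 + 5 = 17)
(K(-5) + k(R(3), -8))*(-82) = (-⅕*(-5) + 17)*(-82) = (1 + 17)*(-82) = 18*(-82) = -1476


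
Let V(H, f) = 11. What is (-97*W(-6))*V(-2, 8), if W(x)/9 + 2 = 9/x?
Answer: 67221/2 ≈ 33611.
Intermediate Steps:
W(x) = -18 + 81/x (W(x) = -18 + 9*(9/x) = -18 + 81/x)
(-97*W(-6))*V(-2, 8) = -97*(-18 + 81/(-6))*11 = -97*(-18 + 81*(-1/6))*11 = -97*(-18 - 27/2)*11 = -97*(-63/2)*11 = (6111/2)*11 = 67221/2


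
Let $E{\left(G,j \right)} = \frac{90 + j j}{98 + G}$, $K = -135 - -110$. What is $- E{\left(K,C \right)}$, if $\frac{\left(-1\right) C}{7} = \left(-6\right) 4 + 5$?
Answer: $- \frac{17779}{73} \approx -243.55$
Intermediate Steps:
$K = -25$ ($K = -135 + 110 = -25$)
$C = 133$ ($C = - 7 \left(\left(-6\right) 4 + 5\right) = - 7 \left(-24 + 5\right) = \left(-7\right) \left(-19\right) = 133$)
$E{\left(G,j \right)} = \frac{90 + j^{2}}{98 + G}$
$- E{\left(K,C \right)} = - \frac{90 + 133^{2}}{98 - 25} = - \frac{90 + 17689}{73} = - \frac{17779}{73}$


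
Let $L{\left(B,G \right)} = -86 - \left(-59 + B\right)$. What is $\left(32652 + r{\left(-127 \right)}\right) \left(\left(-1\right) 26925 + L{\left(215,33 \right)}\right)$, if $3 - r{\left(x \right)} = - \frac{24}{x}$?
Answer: $- \frac{112665922887}{127} \approx -8.8713 \cdot 10^{8}$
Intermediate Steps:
$r{\left(x \right)} = 3 + \frac{24}{x}$ ($r{\left(x \right)} = 3 - - \frac{24}{x} = 3 + \frac{24}{x}$)
$L{\left(B,G \right)} = -27 - B$
$\left(32652 + r{\left(-127 \right)}\right) \left(\left(-1\right) 26925 + L{\left(215,33 \right)}\right) = \left(32652 + \left(3 + \frac{24}{-127}\right)\right) \left(\left(-1\right) 26925 - 242\right) = \left(32652 + \left(3 + 24 \left(- \frac{1}{127}\right)\right)\right) \left(-26925 - 242\right) = \left(32652 + \left(3 - \frac{24}{127}\right)\right) \left(-26925 - 242\right) = \left(32652 + \frac{357}{127}\right) \left(-27167\right) = \frac{4147161}{127} \left(-27167\right) = - \frac{112665922887}{127}$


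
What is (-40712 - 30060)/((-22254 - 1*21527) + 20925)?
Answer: 17693/5714 ≈ 3.0964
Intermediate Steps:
(-40712 - 30060)/((-22254 - 1*21527) + 20925) = -70772/((-22254 - 21527) + 20925) = -70772/(-43781 + 20925) = -70772/(-22856) = -70772*(-1/22856) = 17693/5714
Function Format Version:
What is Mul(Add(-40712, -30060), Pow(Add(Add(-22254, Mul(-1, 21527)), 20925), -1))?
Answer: Rational(17693, 5714) ≈ 3.0964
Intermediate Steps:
Mul(Add(-40712, -30060), Pow(Add(Add(-22254, Mul(-1, 21527)), 20925), -1)) = Mul(-70772, Pow(Add(Add(-22254, -21527), 20925), -1)) = Mul(-70772, Pow(Add(-43781, 20925), -1)) = Mul(-70772, Pow(-22856, -1)) = Mul(-70772, Rational(-1, 22856)) = Rational(17693, 5714)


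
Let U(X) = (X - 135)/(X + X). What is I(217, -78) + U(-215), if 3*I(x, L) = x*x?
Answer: 2024932/129 ≈ 15697.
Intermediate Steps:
I(x, L) = x²/3 (I(x, L) = (x*x)/3 = x²/3)
U(X) = (-135 + X)/(2*X) (U(X) = (-135 + X)/((2*X)) = (-135 + X)*(1/(2*X)) = (-135 + X)/(2*X))
I(217, -78) + U(-215) = (⅓)*217² + (½)*(-135 - 215)/(-215) = (⅓)*47089 + (½)*(-1/215)*(-350) = 47089/3 + 35/43 = 2024932/129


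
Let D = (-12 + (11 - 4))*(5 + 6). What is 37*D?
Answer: -2035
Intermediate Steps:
D = -55 (D = (-12 + 7)*11 = -5*11 = -55)
37*D = 37*(-55) = -2035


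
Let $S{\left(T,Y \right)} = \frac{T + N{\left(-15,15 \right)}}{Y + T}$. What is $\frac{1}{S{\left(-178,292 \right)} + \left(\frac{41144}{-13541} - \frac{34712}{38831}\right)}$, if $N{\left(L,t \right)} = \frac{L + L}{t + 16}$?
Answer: $- \frac{48900383103}{269064243974} \approx -0.18174$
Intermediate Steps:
$N{\left(L,t \right)} = \frac{2 L}{16 + t}$
$S{\left(T,Y \right)} = \frac{- \frac{30}{31} + T}{T + Y}$ ($S{\left(T,Y \right)} = \frac{T + 2 \left(-15\right) \frac{1}{16 + 15}}{Y + T} = \frac{T + 2 \left(-15\right) \frac{1}{31}}{T + Y} = \frac{T - \frac{30}{31}}{T + Y} = \frac{- \frac{30}{31} + T}{T + Y}$)
$\frac{1}{S{\left(-178,292 \right)} + \left(\frac{41144}{-13541} - \frac{34712}{38831}\right)} = \frac{1}{\frac{- \frac{30}{31} - 178}{-178 + 292} + \left(\frac{41144}{-13541} - \frac{34712}{38831}\right)} = \frac{1}{\frac{1}{114} \left(- \frac{5548}{31}\right) + \left(41144 \left(- \frac{1}{13541}\right) - \frac{34712}{38831}\right)} = \frac{1}{\frac{1}{114} \left(- \frac{5548}{31}\right) - \frac{2067697856}{525810571}} = \frac{1}{- \frac{146}{93} - \frac{2067697856}{525810571}} = \frac{1}{- \frac{269064243974}{48900383103}} = - \frac{48900383103}{269064243974}$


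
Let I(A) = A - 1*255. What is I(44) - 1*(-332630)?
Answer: 332419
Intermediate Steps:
I(A) = -255 + A (I(A) = A - 255 = -255 + A)
I(44) - 1*(-332630) = (-255 + 44) - 1*(-332630) = -211 + 332630 = 332419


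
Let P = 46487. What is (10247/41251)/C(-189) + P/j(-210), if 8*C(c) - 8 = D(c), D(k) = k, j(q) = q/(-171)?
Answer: 2826319571687/74664310 ≈ 37854.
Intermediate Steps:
j(q) = -q/171 (j(q) = q*(-1/171) = -q/171)
C(c) = 1 + c/8
(10247/41251)/C(-189) + P/j(-210) = (10247/41251)/(1 + (⅛)*(-189)) + 46487/((-1/171*(-210))) = (10247*(1/41251))/(1 - 189/8) + 46487/(70/57) = 10247/(41251*(-181/8)) + 46487*(57/70) = (10247/41251)*(-8/181) + 378537/10 = -81976/7466431 + 378537/10 = 2826319571687/74664310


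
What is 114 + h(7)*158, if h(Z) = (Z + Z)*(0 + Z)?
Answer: 15598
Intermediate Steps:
h(Z) = 2*Z² (h(Z) = (2*Z)*Z = 2*Z²)
114 + h(7)*158 = 114 + (2*7²)*158 = 114 + (2*49)*158 = 114 + 98*158 = 114 + 15484 = 15598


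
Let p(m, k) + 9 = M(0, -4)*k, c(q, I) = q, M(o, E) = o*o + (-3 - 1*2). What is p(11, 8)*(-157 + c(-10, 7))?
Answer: 8183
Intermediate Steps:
M(o, E) = -5 + o**2 (M(o, E) = o**2 + (-3 - 2) = o**2 - 5 = -5 + o**2)
p(m, k) = -9 - 5*k (p(m, k) = -9 + (-5 + 0**2)*k = -9 + (-5 + 0)*k = -9 - 5*k)
p(11, 8)*(-157 + c(-10, 7)) = (-9 - 5*8)*(-157 - 10) = (-9 - 40)*(-167) = -49*(-167) = 8183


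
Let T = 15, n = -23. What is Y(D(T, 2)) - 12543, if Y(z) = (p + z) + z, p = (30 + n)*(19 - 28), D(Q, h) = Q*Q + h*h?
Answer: -12148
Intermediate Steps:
D(Q, h) = Q² + h²
p = -63 (p = (30 - 23)*(19 - 28) = 7*(-9) = -63)
Y(z) = -63 + 2*z (Y(z) = (-63 + z) + z = -63 + 2*z)
Y(D(T, 2)) - 12543 = (-63 + 2*(15² + 2²)) - 12543 = (-63 + 2*(225 + 4)) - 12543 = (-63 + 2*229) - 12543 = (-63 + 458) - 12543 = 395 - 12543 = -12148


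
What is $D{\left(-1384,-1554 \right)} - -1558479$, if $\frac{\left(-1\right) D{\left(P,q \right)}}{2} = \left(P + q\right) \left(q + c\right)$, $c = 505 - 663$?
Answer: $-8501233$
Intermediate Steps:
$c = -158$ ($c = 505 - 663 = -158$)
$D{\left(P,q \right)} = - 2 \left(-158 + q\right) \left(P + q\right)$ ($D{\left(P,q \right)} = - 2 \left(P + q\right) \left(q - 158\right) = - 2 \left(P + q\right) \left(-158 + q\right) = - 2 \left(-158 + q\right) \left(P + q\right)$)
$D{\left(-1384,-1554 \right)} - -1558479 = \left(- 2 \left(-1554\right)^{2} + 316 \left(-1384\right) + 316 \left(-1554\right) - \left(-2768\right) \left(-1554\right)\right) - -1558479 = \left(\left(-2\right) 2414916 - 437344 - 491064 - 4301472\right) + 1558479 = \left(-4829832 - 437344 - 491064 - 4301472\right) + 1558479 = -10059712 + 1558479 = -8501233$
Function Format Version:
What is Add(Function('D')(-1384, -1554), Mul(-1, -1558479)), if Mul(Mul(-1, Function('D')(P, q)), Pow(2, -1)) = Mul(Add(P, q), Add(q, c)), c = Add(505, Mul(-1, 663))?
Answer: -8501233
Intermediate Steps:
c = -158 (c = Add(505, -663) = -158)
Function('D')(P, q) = Mul(-2, Add(-158, q), Add(P, q)) (Function('D')(P, q) = Mul(-2, Mul(Add(P, q), Add(q, -158))) = Mul(-2, Mul(Add(P, q), Add(-158, q))) = Mul(-2, Mul(Add(-158, q), Add(P, q))) = Mul(-2, Add(-158, q), Add(P, q)))
Add(Function('D')(-1384, -1554), Mul(-1, -1558479)) = Add(Add(Mul(-2, Pow(-1554, 2)), Mul(316, -1384), Mul(316, -1554), Mul(-2, -1384, -1554)), Mul(-1, -1558479)) = Add(Add(Mul(-2, 2414916), -437344, -491064, -4301472), 1558479) = Add(Add(-4829832, -437344, -491064, -4301472), 1558479) = Add(-10059712, 1558479) = -8501233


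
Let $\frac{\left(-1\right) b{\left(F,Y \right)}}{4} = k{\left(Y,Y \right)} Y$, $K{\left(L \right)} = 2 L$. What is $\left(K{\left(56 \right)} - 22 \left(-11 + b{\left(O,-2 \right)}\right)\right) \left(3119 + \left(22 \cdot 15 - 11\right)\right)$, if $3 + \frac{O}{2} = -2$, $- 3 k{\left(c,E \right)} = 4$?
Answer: $2023836$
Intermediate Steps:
$k{\left(c,E \right)} = - \frac{4}{3}$ ($k{\left(c,E \right)} = \left(- \frac{1}{3}\right) 4 = - \frac{4}{3}$)
$O = -10$ ($O = -6 + 2 \left(-2\right) = -6 - 4 = -10$)
$b{\left(F,Y \right)} = \frac{16 Y}{3}$ ($b{\left(F,Y \right)} = - 4 \left(- \frac{4 Y}{3}\right) = \frac{16 Y}{3}$)
$\left(K{\left(56 \right)} - 22 \left(-11 + b{\left(O,-2 \right)}\right)\right) \left(3119 + \left(22 \cdot 15 - 11\right)\right) = \left(2 \cdot 56 - 22 \left(-11 + \frac{16}{3} \left(-2\right)\right)\right) \left(3119 + \left(22 \cdot 15 - 11\right)\right) = \left(112 - 22 \left(-11 - \frac{32}{3}\right)\right) \left(3119 + \left(330 - 11\right)\right) = \left(112 - - \frac{1430}{3}\right) \left(3119 + 319\right) = \left(112 + \frac{1430}{3}\right) 3438 = \frac{1766}{3} \cdot 3438 = 2023836$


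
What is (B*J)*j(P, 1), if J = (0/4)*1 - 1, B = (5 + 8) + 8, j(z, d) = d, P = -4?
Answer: -21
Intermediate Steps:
B = 21 (B = 13 + 8 = 21)
J = -1 (J = (0*(¼))*1 - 1 = 0*1 - 1 = 0 - 1 = -1)
(B*J)*j(P, 1) = (21*(-1))*1 = -21*1 = -21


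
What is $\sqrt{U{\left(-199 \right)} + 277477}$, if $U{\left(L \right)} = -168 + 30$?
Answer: $\sqrt{277339} \approx 526.63$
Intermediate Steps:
$U{\left(L \right)} = -138$
$\sqrt{U{\left(-199 \right)} + 277477} = \sqrt{-138 + 277477} = \sqrt{277339}$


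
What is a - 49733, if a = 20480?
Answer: -29253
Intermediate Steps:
a - 49733 = 20480 - 49733 = -29253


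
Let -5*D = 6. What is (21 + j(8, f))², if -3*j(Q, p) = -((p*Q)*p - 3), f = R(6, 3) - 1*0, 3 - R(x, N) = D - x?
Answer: 55294096/625 ≈ 88471.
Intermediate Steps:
D = -6/5 (D = -⅕*6 = -6/5 ≈ -1.2000)
R(x, N) = 21/5 + x (R(x, N) = 3 - (-6/5 - x) = 3 + (6/5 + x) = 21/5 + x)
f = 51/5 (f = (21/5 + 6) - 1*0 = 51/5 + 0 = 51/5 ≈ 10.200)
j(Q, p) = -1 + Q*p²/3 (j(Q, p) = -(-1)*((p*Q)*p - 3)/3 = -(-1)*((Q*p)*p - 3)/3 = -(-1)*(Q*p² - 3)/3 = -(-1)*(-3 + Q*p²)/3 = -(3 - Q*p²)/3 = -1 + Q*p²/3)
(21 + j(8, f))² = (21 + (-1 + (⅓)*8*(51/5)²))² = (21 + (-1 + (⅓)*8*(2601/25)))² = (21 + (-1 + 6936/25))² = (21 + 6911/25)² = (7436/25)² = 55294096/625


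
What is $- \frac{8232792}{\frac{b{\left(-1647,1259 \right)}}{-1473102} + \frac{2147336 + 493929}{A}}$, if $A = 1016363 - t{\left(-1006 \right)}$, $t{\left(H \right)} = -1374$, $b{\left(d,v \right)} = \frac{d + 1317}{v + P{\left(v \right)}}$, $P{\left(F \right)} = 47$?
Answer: $- \frac{2686627479651769484208}{846909005436065} \approx -3.1723 \cdot 10^{6}$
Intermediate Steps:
$b{\left(d,v \right)} = \frac{1317 + d}{47 + v}$ ($b{\left(d,v \right)} = \frac{d + 1317}{v + 47} = \frac{1317 + d}{47 + v}$)
$A = 1017737$ ($A = 1016363 - -1374 = 1016363 + 1374 = 1017737$)
$- \frac{8232792}{\frac{b{\left(-1647,1259 \right)}}{-1473102} + \frac{2147336 + 493929}{A}} = - \frac{8232792}{\frac{\frac{1}{47 + 1259} \left(1317 - 1647\right)}{-1473102} + \frac{2147336 + 493929}{1017737}} = - \frac{8232792}{\frac{1}{1306} \left(-330\right) \left(- \frac{1}{1473102}\right) + 2641265 \cdot \frac{1}{1017737}} = - \frac{8232792}{\frac{1}{1306} \left(-330\right) \left(- \frac{1}{1473102}\right) + \frac{2641265}{1017737}} = - \frac{8232792}{\left(- \frac{165}{653}\right) \left(- \frac{1}{1473102}\right) + \frac{2641265}{1017737}} = - \frac{8232792}{\frac{55}{320645202} + \frac{2641265}{1017737}} = - \frac{8232792}{\frac{846909005436065}{326332485947874}} = \left(-8232792\right) \frac{326332485947874}{846909005436065} = - \frac{2686627479651769484208}{846909005436065}$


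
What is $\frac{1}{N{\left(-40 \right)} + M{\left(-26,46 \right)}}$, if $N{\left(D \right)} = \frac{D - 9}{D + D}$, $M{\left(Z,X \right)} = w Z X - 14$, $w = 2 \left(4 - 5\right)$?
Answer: $\frac{80}{190289} \approx 0.00042041$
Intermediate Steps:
$w = -2$ ($w = 2 \left(-1\right) = -2$)
$M{\left(Z,X \right)} = -14 - 2 X Z$ ($M{\left(Z,X \right)} = - 2 Z X - 14 = - 2 X Z - 14 = -14 - 2 X Z$)
$N{\left(D \right)} = \frac{-9 + D}{2 D}$
$\frac{1}{N{\left(-40 \right)} + M{\left(-26,46 \right)}} = \frac{1}{\frac{-9 - 40}{2 \left(-40\right)} - \left(14 + 92 \left(-26\right)\right)} = \frac{1}{\frac{1}{2} \left(- \frac{1}{40}\right) \left(-49\right) + \left(-14 + 2392\right)} = \frac{1}{\frac{49}{80} + 2378} = \frac{1}{\frac{190289}{80}} = \frac{80}{190289}$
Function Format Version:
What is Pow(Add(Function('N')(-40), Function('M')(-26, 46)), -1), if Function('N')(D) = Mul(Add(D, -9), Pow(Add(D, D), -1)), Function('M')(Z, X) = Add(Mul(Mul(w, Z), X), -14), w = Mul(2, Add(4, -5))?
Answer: Rational(80, 190289) ≈ 0.00042041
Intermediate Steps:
w = -2 (w = Mul(2, -1) = -2)
Function('M')(Z, X) = Add(-14, Mul(-2, X, Z)) (Function('M')(Z, X) = Add(Mul(Mul(-2, Z), X), -14) = Add(Mul(-2, X, Z), -14) = Add(-14, Mul(-2, X, Z)))
Function('N')(D) = Mul(Rational(1, 2), Pow(D, -1), Add(-9, D)) (Function('N')(D) = Mul(Add(-9, D), Pow(Mul(2, D), -1)) = Mul(Add(-9, D), Mul(Rational(1, 2), Pow(D, -1))) = Mul(Rational(1, 2), Pow(D, -1), Add(-9, D)))
Pow(Add(Function('N')(-40), Function('M')(-26, 46)), -1) = Pow(Add(Mul(Rational(1, 2), Pow(-40, -1), Add(-9, -40)), Add(-14, Mul(-2, 46, -26))), -1) = Pow(Add(Mul(Rational(1, 2), Rational(-1, 40), -49), Add(-14, 2392)), -1) = Pow(Add(Rational(49, 80), 2378), -1) = Pow(Rational(190289, 80), -1) = Rational(80, 190289)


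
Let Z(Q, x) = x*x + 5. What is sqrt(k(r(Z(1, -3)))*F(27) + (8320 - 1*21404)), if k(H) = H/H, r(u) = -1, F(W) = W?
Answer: I*sqrt(13057) ≈ 114.27*I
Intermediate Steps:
Z(Q, x) = 5 + x**2 (Z(Q, x) = x**2 + 5 = 5 + x**2)
k(H) = 1
sqrt(k(r(Z(1, -3)))*F(27) + (8320 - 1*21404)) = sqrt(1*27 + (8320 - 1*21404)) = sqrt(27 + (8320 - 21404)) = sqrt(27 - 13084) = sqrt(-13057) = I*sqrt(13057)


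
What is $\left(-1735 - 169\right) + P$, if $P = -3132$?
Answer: $-5036$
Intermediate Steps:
$\left(-1735 - 169\right) + P = \left(-1735 - 169\right) - 3132 = -1904 - 3132 = -5036$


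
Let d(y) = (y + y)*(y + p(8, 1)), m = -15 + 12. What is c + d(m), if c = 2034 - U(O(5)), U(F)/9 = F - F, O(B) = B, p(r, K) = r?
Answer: 2004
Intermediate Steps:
U(F) = 0 (U(F) = 9*(F - F) = 9*0 = 0)
m = -3
d(y) = 2*y*(8 + y) (d(y) = (y + y)*(y + 8) = (2*y)*(8 + y) = 2*y*(8 + y))
c = 2034 (c = 2034 - 1*0 = 2034 + 0 = 2034)
c + d(m) = 2034 + 2*(-3)*(8 - 3) = 2034 + 2*(-3)*5 = 2034 - 30 = 2004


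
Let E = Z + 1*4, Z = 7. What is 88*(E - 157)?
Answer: -12848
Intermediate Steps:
E = 11 (E = 7 + 1*4 = 7 + 4 = 11)
88*(E - 157) = 88*(11 - 157) = 88*(-146) = -12848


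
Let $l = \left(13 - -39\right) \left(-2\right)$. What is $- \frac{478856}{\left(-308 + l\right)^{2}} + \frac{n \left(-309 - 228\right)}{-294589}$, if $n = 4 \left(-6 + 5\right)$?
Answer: $- \frac{17678790037}{6250589402} \approx -2.8283$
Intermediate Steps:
$n = -4$ ($n = 4 \left(-1\right) = -4$)
$l = -104$ ($l = \left(13 + 39\right) \left(-2\right) = 52 \left(-2\right) = -104$)
$- \frac{478856}{\left(-308 + l\right)^{2}} + \frac{n \left(-309 - 228\right)}{-294589} = - \frac{478856}{\left(-308 - 104\right)^{2}} + \frac{\left(-4\right) \left(-309 - 228\right)}{-294589} = - \frac{478856}{\left(-412\right)^{2}} + \left(-4\right) \left(-537\right) \left(- \frac{1}{294589}\right) = - \frac{478856}{169744} + 2148 \left(- \frac{1}{294589}\right) = \left(-478856\right) \frac{1}{169744} - \frac{2148}{294589} = - \frac{59857}{21218} - \frac{2148}{294589} = - \frac{17678790037}{6250589402}$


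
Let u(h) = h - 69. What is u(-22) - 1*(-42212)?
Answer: 42121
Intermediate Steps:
u(h) = -69 + h
u(-22) - 1*(-42212) = (-69 - 22) - 1*(-42212) = -91 + 42212 = 42121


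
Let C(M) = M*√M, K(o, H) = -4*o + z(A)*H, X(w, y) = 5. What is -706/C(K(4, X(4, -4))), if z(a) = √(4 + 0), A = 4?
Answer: -353*I*√6/18 ≈ -48.037*I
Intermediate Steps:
z(a) = 2 (z(a) = √4 = 2)
K(o, H) = -4*o + 2*H
C(M) = M^(3/2)
-706/C(K(4, X(4, -4))) = -706/(-4*4 + 2*5)^(3/2) = -706/(-16 + 10)^(3/2) = -706*I*√6/36 = -353*I*√6/18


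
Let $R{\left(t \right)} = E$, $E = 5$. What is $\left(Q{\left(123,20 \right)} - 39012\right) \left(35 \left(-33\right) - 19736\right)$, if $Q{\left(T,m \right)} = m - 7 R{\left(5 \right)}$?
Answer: $815313057$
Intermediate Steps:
$R{\left(t \right)} = 5$
$Q{\left(T,m \right)} = -35 + m$ ($Q{\left(T,m \right)} = m - 35 = -35 + m$)
$\left(Q{\left(123,20 \right)} - 39012\right) \left(35 \left(-33\right) - 19736\right) = \left(\left(-35 + 20\right) - 39012\right) \left(35 \left(-33\right) - 19736\right) = \left(-15 - 39012\right) \left(-1155 - 19736\right) = \left(-39027\right) \left(-20891\right) = 815313057$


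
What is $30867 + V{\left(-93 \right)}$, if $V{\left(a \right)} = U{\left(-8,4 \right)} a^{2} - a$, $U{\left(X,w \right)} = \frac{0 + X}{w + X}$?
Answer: $48258$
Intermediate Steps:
$U{\left(X,w \right)} = \frac{X}{X + w}$
$V{\left(a \right)} = - a + 2 a^{2}$ ($V{\left(a \right)} = - \frac{8}{-8 + 4} a^{2} - a = - \frac{8}{-4} a^{2} - a = \left(-8\right) \left(- \frac{1}{4}\right) a^{2} - a = 2 a^{2} - a = - a + 2 a^{2}$)
$30867 + V{\left(-93 \right)} = 30867 - 93 \left(-1 + 2 \left(-93\right)\right) = 30867 - 93 \left(-1 - 186\right) = 30867 - -17391 = 30867 + 17391 = 48258$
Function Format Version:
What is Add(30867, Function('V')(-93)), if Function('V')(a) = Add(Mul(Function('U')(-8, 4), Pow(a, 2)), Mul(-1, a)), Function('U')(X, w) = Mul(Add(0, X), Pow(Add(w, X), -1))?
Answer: 48258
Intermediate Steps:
Function('U')(X, w) = Mul(X, Pow(Add(X, w), -1))
Function('V')(a) = Add(Mul(-1, a), Mul(2, Pow(a, 2))) (Function('V')(a) = Add(Mul(Mul(-8, Pow(Add(-8, 4), -1)), Pow(a, 2)), Mul(-1, a)) = Add(Mul(Mul(-8, Pow(-4, -1)), Pow(a, 2)), Mul(-1, a)) = Add(Mul(Mul(-8, Rational(-1, 4)), Pow(a, 2)), Mul(-1, a)) = Add(Mul(2, Pow(a, 2)), Mul(-1, a)) = Add(Mul(-1, a), Mul(2, Pow(a, 2))))
Add(30867, Function('V')(-93)) = Add(30867, Mul(-93, Add(-1, Mul(2, -93)))) = Add(30867, Mul(-93, Add(-1, -186))) = Add(30867, Mul(-93, -187)) = Add(30867, 17391) = 48258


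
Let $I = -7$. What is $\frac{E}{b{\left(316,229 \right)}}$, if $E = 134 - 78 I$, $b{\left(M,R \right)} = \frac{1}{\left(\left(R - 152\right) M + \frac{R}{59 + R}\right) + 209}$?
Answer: $\frac{600783145}{36} \approx 1.6688 \cdot 10^{7}$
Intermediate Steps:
$b{\left(M,R \right)} = \frac{1}{209 + M \left(-152 + R\right) + \frac{R}{59 + R}}$ ($b{\left(M,R \right)} = \frac{1}{\left(\left(-152 + R\right) M + \frac{R}{59 + R}\right) + 209} = \frac{1}{\left(M \left(-152 + R\right) + \frac{R}{59 + R}\right) + 209} = \frac{1}{209 + M \left(-152 + R\right) + \frac{R}{59 + R}}$)
$E = 680$ ($E = 134 - -546 = 134 + 546 = 680$)
$\frac{E}{b{\left(316,229 \right)}} = \frac{680}{\frac{1}{12331 - 2833888 + 210 \cdot 229 + 316 \cdot 229^{2} - 29388 \cdot 229} \left(59 + 229\right)} = \frac{680}{\frac{1}{12331 - 2833888 + 48090 + 316 \cdot 52441 - 6729852} \cdot 288} = \frac{680}{\frac{1}{12331 - 2833888 + 48090 + 16571356 - 6729852} \cdot 288} = \frac{680}{\frac{1}{7068037} \cdot 288} = \frac{680}{\frac{288}{7068037}} = 680 \cdot \frac{7068037}{288} = \frac{600783145}{36}$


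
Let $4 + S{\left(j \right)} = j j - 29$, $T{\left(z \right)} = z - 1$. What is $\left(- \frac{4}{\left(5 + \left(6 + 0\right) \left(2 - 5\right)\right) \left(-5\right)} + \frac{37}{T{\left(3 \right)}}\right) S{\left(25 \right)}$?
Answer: $\frac{709512}{65} \approx 10916.0$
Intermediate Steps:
$T{\left(z \right)} = -1 + z$
$S{\left(j \right)} = -33 + j^{2}$ ($S{\left(j \right)} = -4 + \left(j j - 29\right) = -4 + \left(j^{2} - 29\right) = -4 + \left(-29 + j^{2}\right) = -33 + j^{2}$)
$\left(- \frac{4}{\left(5 + \left(6 + 0\right) \left(2 - 5\right)\right) \left(-5\right)} + \frac{37}{T{\left(3 \right)}}\right) S{\left(25 \right)} = \left(- \frac{4}{\left(5 + \left(6 + 0\right) \left(2 - 5\right)\right) \left(-5\right)} + \frac{37}{-1 + 3}\right) \left(-33 + 25^{2}\right) = \left(- \frac{4}{\left(5 + 6 \left(-3\right)\right) \left(-5\right)} + \frac{37}{2}\right) \left(-33 + 625\right) = \left(- \frac{4}{\left(5 - 18\right) \left(-5\right)} + 37 \cdot \frac{1}{2}\right) 592 = \left(- \frac{4}{\left(-13\right) \left(-5\right)} + \frac{37}{2}\right) 592 = \left(- \frac{4}{65} + \frac{37}{2}\right) 592 = \frac{2397}{130} \cdot 592 = \frac{709512}{65}$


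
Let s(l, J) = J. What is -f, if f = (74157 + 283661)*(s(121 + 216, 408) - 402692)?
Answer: 143944456312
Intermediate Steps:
f = -143944456312 (f = (74157 + 283661)*(408 - 402692) = 357818*(-402284) = -143944456312)
-f = -1*(-143944456312) = 143944456312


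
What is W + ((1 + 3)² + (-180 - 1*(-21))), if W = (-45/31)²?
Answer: -135398/961 ≈ -140.89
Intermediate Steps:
W = 2025/961 (W = (-45*1/31)² = (-45/31)² = 2025/961 ≈ 2.1072)
W + ((1 + 3)² + (-180 - 1*(-21))) = 2025/961 + ((1 + 3)² + (-180 - 1*(-21))) = 2025/961 + (4² + (-180 + 21)) = 2025/961 + (16 - 159) = 2025/961 - 143 = -135398/961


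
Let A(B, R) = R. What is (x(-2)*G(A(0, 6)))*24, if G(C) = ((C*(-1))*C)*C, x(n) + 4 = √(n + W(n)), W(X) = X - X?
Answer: 20736 - 5184*I*√2 ≈ 20736.0 - 7331.3*I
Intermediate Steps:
W(X) = 0
x(n) = -4 + √n (x(n) = -4 + √(n + 0) = -4 + √n)
G(C) = -C³ (G(C) = ((-C)*C)*C = (-C²)*C = -C³)
(x(-2)*G(A(0, 6)))*24 = ((-4 + √(-2))*(-1*6³))*24 = ((-4 + I*√2)*(-1*216))*24 = ((-4 + I*√2)*(-216))*24 = (864 - 216*I*√2)*24 = 20736 - 5184*I*√2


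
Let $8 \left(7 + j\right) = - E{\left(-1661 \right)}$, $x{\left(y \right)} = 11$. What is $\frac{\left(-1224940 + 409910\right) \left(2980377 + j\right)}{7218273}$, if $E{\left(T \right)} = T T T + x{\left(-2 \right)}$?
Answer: $- \frac{938590734317975}{14436546} \approx -6.5015 \cdot 10^{7}$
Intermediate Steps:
$E{\left(T \right)} = 11 + T^{3}$ ($E{\left(T \right)} = T T T + 11 = T^{2} T + 11 = T^{3} + 11 = 11 + T^{3}$)
$j = \frac{2291283857}{4}$ ($j = -7 + \frac{\left(-1\right) \left(11 + \left(-1661\right)^{3}\right)}{8} = -7 + \frac{\left(-1\right) \left(11 - 4582567781\right)}{8} = -7 + \frac{\left(-1\right) \left(-4582567770\right)}{8} = -7 + \frac{1}{8} \cdot 4582567770 = -7 + \frac{2291283885}{4} = \frac{2291283857}{4} \approx 5.7282 \cdot 10^{8}$)
$\frac{\left(-1224940 + 409910\right) \left(2980377 + j\right)}{7218273} = \frac{\left(-1224940 + 409910\right) \left(2980377 + \frac{2291283857}{4}\right)}{7218273} = \left(-815030\right) \frac{2303205365}{4} \cdot \frac{1}{7218273} = \left(- \frac{938590734317975}{2}\right) \frac{1}{7218273} = - \frac{938590734317975}{14436546}$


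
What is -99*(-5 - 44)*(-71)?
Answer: -344421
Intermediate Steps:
-99*(-5 - 44)*(-71) = -99*(-49)*(-71) = 4851*(-71) = -344421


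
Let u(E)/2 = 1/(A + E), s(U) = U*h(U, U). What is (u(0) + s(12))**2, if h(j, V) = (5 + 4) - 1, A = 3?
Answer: 84100/9 ≈ 9344.4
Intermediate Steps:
h(j, V) = 8 (h(j, V) = 9 - 1 = 8)
s(U) = 8*U (s(U) = U*8 = 8*U)
u(E) = 2/(3 + E)
(u(0) + s(12))**2 = (2/(3 + 0) + 8*12)**2 = (2/3 + 96)**2 = (290/3)**2 = 84100/9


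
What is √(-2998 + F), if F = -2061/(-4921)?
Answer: I*√72590148337/4921 ≈ 54.75*I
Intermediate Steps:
F = 2061/4921 (F = -2061*(-1/4921) = 2061/4921 ≈ 0.41882)
√(-2998 + F) = √(-2998 + 2061/4921) = √(-14751097/4921) = I*√72590148337/4921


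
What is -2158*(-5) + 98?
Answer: 10888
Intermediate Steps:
-2158*(-5) + 98 = -83*(-130) + 98 = 10790 + 98 = 10888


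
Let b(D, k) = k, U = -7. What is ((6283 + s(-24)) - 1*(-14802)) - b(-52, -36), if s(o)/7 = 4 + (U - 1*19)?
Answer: 20967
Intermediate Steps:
s(o) = -154 (s(o) = 7*(4 + (-7 - 1*19)) = 7*(4 + (-7 - 19)) = 7*(4 - 26) = 7*(-22) = -154)
((6283 + s(-24)) - 1*(-14802)) - b(-52, -36) = ((6283 - 154) - 1*(-14802)) - 1*(-36) = (6129 + 14802) + 36 = 20931 + 36 = 20967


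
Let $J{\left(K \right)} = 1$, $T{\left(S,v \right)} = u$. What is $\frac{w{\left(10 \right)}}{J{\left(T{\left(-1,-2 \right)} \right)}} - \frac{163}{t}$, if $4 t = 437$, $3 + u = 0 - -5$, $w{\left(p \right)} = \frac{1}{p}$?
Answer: $- \frac{6083}{4370} \approx -1.392$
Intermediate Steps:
$u = 2$ ($u = -3 + \left(0 - -5\right) = -3 + \left(0 + 5\right) = -3 + 5 = 2$)
$T{\left(S,v \right)} = 2$
$t = \frac{437}{4}$ ($t = \frac{1}{4} \cdot 437 = \frac{437}{4} \approx 109.25$)
$\frac{w{\left(10 \right)}}{J{\left(T{\left(-1,-2 \right)} \right)}} - \frac{163}{t} = \frac{1}{10 \cdot 1} - \frac{163}{\frac{437}{4}} = \frac{1}{10} \cdot 1 - \frac{652}{437} = \frac{1}{10} - \frac{652}{437} = - \frac{6083}{4370}$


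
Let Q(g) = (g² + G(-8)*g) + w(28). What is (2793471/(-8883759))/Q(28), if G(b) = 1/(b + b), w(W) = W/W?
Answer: -3724628/9277605649 ≈ -0.00040146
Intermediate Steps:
w(W) = 1
G(b) = 1/(2*b)
Q(g) = 1 + g² - g/16 (Q(g) = (g² + ((½)/(-8))*g) + 1 = (g² + ((½)*(-⅛))*g) + 1 = (g² - g/16) + 1 = 1 + g² - g/16)
(2793471/(-8883759))/Q(28) = (2793471/(-8883759))/(1 + 28² - 1/16*28) = (2793471*(-1/8883759))/(1 + 784 - 7/4) = -931157/(2961253*3133/4) = -931157/2961253*4/3133 = -3724628/9277605649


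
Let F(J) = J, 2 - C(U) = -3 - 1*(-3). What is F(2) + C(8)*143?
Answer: 288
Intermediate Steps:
C(U) = 2 (C(U) = 2 - (-3 - 1*(-3)) = 2 - (-3 + 3) = 2 - 1*0 = 2 + 0 = 2)
F(2) + C(8)*143 = 2 + 2*143 = 2 + 286 = 288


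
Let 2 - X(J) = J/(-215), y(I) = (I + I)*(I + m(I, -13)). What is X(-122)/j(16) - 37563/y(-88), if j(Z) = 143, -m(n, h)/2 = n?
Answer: 105422249/43288960 ≈ 2.4353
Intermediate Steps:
m(n, h) = -2*n
y(I) = -2*I² (y(I) = (I + I)*(I - 2*I) = (2*I)*(-I) = -2*I²)
X(J) = 2 + J/215 (X(J) = 2 - J/(-215) = 2 - J*(-1)/215 = 2 - (-1)*J/215 = 2 + J/215)
X(-122)/j(16) - 37563/y(-88) = (2 + (1/215)*(-122))/143 - 37563/((-2*(-88)²)) = (2 - 122/215)*(1/143) - 37563/((-2*7744)) = (308/215)*(1/143) - 37563/(-15488) = 28/2795 - 37563*(-1/15488) = 28/2795 + 37563/15488 = 105422249/43288960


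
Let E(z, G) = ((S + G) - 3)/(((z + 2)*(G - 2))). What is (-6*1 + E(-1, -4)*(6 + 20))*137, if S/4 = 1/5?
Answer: 42881/15 ≈ 2858.7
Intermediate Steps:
S = ⅘ (S = 4/5 = 4*(⅕) = ⅘ ≈ 0.80000)
E(z, G) = (-11/5 + G)/((-2 + G)*(2 + z)) (E(z, G) = ((⅘ + G) - 3)/(((z + 2)*(G - 2))) = (-11/5 + G)/(((2 + z)*(-2 + G))) = (-11/5 + G)/(((-2 + G)*(2 + z))) = (-11/5 + G)*(1/((-2 + G)*(2 + z))) = (-11/5 + G)/((-2 + G)*(2 + z)))
(-6*1 + E(-1, -4)*(6 + 20))*137 = (-6*1 + ((-11/5 - 4)/(-4 - 2*(-1) + 2*(-4) - 4*(-1)))*(6 + 20))*137 = (-6 + (-31/5/(-4 + 2 - 8 + 4))*26)*137 = (-6 + (-31/5/(-6))*26)*137 = (-6 - ⅙*(-31/5)*26)*137 = (-6 + (31/30)*26)*137 = (-6 + 403/15)*137 = (313/15)*137 = 42881/15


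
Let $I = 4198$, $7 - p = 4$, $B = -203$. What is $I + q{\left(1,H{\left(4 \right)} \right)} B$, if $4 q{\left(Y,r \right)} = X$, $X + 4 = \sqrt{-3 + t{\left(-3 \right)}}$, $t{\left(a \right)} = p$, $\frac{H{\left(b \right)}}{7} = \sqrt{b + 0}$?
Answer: $4401$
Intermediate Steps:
$H{\left(b \right)} = 7 \sqrt{b}$ ($H{\left(b \right)} = 7 \sqrt{b + 0} = 7 \sqrt{b}$)
$p = 3$ ($p = 7 - 4 = 3$)
$t{\left(a \right)} = 3$
$X = -4$ ($X = -4 + \sqrt{-3 + 3} = -4 + \sqrt{0} = -4 + 0 = -4$)
$q{\left(Y,r \right)} = -1$ ($q{\left(Y,r \right)} = \frac{1}{4} \left(-4\right) = -1$)
$I + q{\left(1,H{\left(4 \right)} \right)} B = 4198 - -203 = 4198 + 203 = 4401$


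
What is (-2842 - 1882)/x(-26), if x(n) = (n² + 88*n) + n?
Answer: 2362/819 ≈ 2.8840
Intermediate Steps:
x(n) = n² + 89*n
(-2842 - 1882)/x(-26) = (-2842 - 1882)/((-26*(89 - 26))) = -4724/((-26*63)) = -4724/(-1638) = -4724*(-1/1638) = 2362/819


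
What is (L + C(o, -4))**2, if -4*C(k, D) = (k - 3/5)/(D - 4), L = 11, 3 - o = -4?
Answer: 3136/25 ≈ 125.44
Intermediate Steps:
o = 7 (o = 3 - 1*(-4) = 3 + 4 = 7)
C(k, D) = -(-3/5 + k)/(4*(-4 + D)) (C(k, D) = -(k - 3/5)/(4*(D - 4)) = -(k - 3*1/5)/(4*(-4 + D)) = -(k - 3/5)/(4*(-4 + D)) = -(-3/5 + k)/(4*(-4 + D)))
(L + C(o, -4))**2 = (11 + (3 - 5*7)/(20*(-4 - 4)))**2 = (11 + (1/20)*(3 - 35)/(-8))**2 = (11 + (1/20)*(-1/8)*(-32))**2 = (11 + 1/5)**2 = (56/5)**2 = 3136/25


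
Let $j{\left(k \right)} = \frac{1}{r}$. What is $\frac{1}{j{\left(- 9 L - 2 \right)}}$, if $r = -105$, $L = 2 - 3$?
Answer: $-105$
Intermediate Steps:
$L = -1$ ($L = 2 - 3 = -1$)
$j{\left(k \right)} = - \frac{1}{105}$ ($j{\left(k \right)} = \frac{1}{-105} = - \frac{1}{105}$)
$\frac{1}{j{\left(- 9 L - 2 \right)}} = \frac{1}{- \frac{1}{105}} = -105$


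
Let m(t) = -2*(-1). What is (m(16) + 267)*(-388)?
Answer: -104372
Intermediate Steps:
m(t) = 2
(m(16) + 267)*(-388) = (2 + 267)*(-388) = 269*(-388) = -104372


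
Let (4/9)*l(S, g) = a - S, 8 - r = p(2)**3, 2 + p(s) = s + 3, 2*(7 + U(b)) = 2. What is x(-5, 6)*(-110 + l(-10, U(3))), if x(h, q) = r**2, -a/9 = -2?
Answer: -16967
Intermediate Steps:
a = 18 (a = -9*(-2) = 18)
U(b) = -6 (U(b) = -7 + (1/2)*2 = -7 + 1 = -6)
p(s) = 1 + s (p(s) = -2 + (s + 3) = -2 + (3 + s) = 1 + s)
r = -19 (r = 8 - (1 + 2)**3 = 8 - 1*3**3 = 8 - 1*27 = 8 - 27 = -19)
l(S, g) = 81/2 - 9*S/4 (l(S, g) = 9*(18 - S)/4 = 81/2 - 9*S/4)
x(h, q) = 361 (x(h, q) = (-19)**2 = 361)
x(-5, 6)*(-110 + l(-10, U(3))) = 361*(-110 + (81/2 - 9/4*(-10))) = 361*(-110 + (81/2 + 45/2)) = 361*(-110 + 63) = 361*(-47) = -16967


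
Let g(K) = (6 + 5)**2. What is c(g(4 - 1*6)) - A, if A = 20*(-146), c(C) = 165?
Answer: 3085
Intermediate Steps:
g(K) = 121 (g(K) = 11**2 = 121)
A = -2920
c(g(4 - 1*6)) - A = 165 - 1*(-2920) = 165 + 2920 = 3085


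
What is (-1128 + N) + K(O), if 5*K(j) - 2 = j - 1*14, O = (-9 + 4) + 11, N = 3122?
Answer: 9964/5 ≈ 1992.8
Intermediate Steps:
O = 6 (O = -5 + 11 = 6)
K(j) = -12/5 + j/5 (K(j) = 2/5 + (j - 1*14)/5 = 2/5 + (j - 14)/5 = 2/5 + (-14 + j)/5 = 2/5 + (-14/5 + j/5) = -12/5 + j/5)
(-1128 + N) + K(O) = (-1128 + 3122) + (-12/5 + (1/5)*6) = 1994 + (-12/5 + 6/5) = 1994 - 6/5 = 9964/5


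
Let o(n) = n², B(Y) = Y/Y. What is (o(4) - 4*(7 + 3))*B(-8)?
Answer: -24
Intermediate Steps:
B(Y) = 1
(o(4) - 4*(7 + 3))*B(-8) = (4² - 4*(7 + 3))*1 = (16 - 4*10)*1 = (16 - 40)*1 = -24*1 = -24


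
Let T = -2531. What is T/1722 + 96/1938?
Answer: -789961/556206 ≈ -1.4203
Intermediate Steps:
T/1722 + 96/1938 = -2531/1722 + 96/1938 = -2531*1/1722 + 96*(1/1938) = -2531/1722 + 16/323 = -789961/556206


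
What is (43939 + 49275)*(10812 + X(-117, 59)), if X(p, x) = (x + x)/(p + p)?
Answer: 117910583230/117 ≈ 1.0078e+9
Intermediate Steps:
X(p, x) = x/p (X(p, x) = (2*x)/((2*p)) = (2*x)*(1/(2*p)) = x/p)
(43939 + 49275)*(10812 + X(-117, 59)) = (43939 + 49275)*(10812 + 59/(-117)) = 93214*(10812 + 59*(-1/117)) = 93214*(10812 - 59/117) = 93214*(1264945/117) = 117910583230/117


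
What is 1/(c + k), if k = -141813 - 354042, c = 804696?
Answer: 1/308841 ≈ 3.2379e-6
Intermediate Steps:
k = -495855
1/(c + k) = 1/(804696 - 495855) = 1/308841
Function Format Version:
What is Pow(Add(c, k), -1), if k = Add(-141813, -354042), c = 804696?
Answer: Rational(1, 308841) ≈ 3.2379e-6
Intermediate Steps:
k = -495855
Pow(Add(c, k), -1) = Pow(Add(804696, -495855), -1) = Pow(308841, -1) = Rational(1, 308841)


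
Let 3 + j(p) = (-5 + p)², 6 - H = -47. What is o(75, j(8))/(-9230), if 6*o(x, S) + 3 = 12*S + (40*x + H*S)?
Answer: -1129/18460 ≈ -0.061159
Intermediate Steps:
H = 53 (H = 6 - 1*(-47) = 6 + 47 = 53)
j(p) = -3 + (-5 + p)²
o(x, S) = -½ + 20*x/3 + 65*S/6 (o(x, S) = -½ + (12*S + (40*x + 53*S))/6 = -½ + (40*x + 65*S)/6 = -½ + (20*x/3 + 65*S/6) = -½ + 20*x/3 + 65*S/6)
o(75, j(8))/(-9230) = (-½ + (20/3)*75 + 65*(-3 + (-5 + 8)²)/6)/(-9230) = (-½ + 500 + 65*(-3 + 3²)/6)*(-1/9230) = (-½ + 500 + 65*(-3 + 9)/6)*(-1/9230) = (-½ + 500 + (65/6)*6)*(-1/9230) = (-½ + 500 + 65)*(-1/9230) = (1129/2)*(-1/9230) = -1129/18460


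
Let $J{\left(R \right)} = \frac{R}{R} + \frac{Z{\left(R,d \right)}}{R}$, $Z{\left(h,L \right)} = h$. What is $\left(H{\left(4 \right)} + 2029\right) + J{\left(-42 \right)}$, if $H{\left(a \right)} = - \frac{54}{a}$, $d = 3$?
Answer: $\frac{4035}{2} \approx 2017.5$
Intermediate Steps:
$J{\left(R \right)} = 2$ ($J{\left(R \right)} = \frac{R}{R} + \frac{R}{R} = 1 + 1 = 2$)
$\left(H{\left(4 \right)} + 2029\right) + J{\left(-42 \right)} = \left(- \frac{54}{4} + 2029\right) + 2 = \left(\left(-54\right) \frac{1}{4} + 2029\right) + 2 = \left(- \frac{27}{2} + 2029\right) + 2 = \frac{4031}{2} + 2 = \frac{4035}{2}$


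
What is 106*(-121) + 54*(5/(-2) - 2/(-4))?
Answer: -12934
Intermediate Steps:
106*(-121) + 54*(5/(-2) - 2/(-4)) = -12826 + 54*(5*(-½) - 2*(-¼)) = -12826 + 54*(-5/2 + ½) = -12826 + 54*(-2) = -12826 - 108 = -12934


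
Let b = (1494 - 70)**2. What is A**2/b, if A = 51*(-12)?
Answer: 23409/126736 ≈ 0.18471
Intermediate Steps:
A = -612
b = 2027776 (b = 1424**2 = 2027776)
A**2/b = (-612)**2/2027776 = 374544*(1/2027776) = 23409/126736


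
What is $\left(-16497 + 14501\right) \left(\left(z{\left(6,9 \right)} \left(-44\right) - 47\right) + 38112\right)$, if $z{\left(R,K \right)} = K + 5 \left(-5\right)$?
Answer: $-77382924$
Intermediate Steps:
$z{\left(R,K \right)} = -25 + K$ ($z{\left(R,K \right)} = K - 25 = -25 + K$)
$\left(-16497 + 14501\right) \left(\left(z{\left(6,9 \right)} \left(-44\right) - 47\right) + 38112\right) = \left(-16497 + 14501\right) \left(\left(\left(-25 + 9\right) \left(-44\right) - 47\right) + 38112\right) = - 1996 \left(\left(\left(-16\right) \left(-44\right) - 47\right) + 38112\right) = - 1996 \left(\left(704 - 47\right) + 38112\right) = - 1996 \left(657 + 38112\right) = \left(-1996\right) 38769 = -77382924$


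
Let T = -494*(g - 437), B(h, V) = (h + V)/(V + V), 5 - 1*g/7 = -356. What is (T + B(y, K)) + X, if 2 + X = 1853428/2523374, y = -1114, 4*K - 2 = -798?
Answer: -518450240163609/502151426 ≈ -1.0325e+6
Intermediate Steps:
K = -199 (K = ½ + (¼)*(-798) = ½ - 399/2 = -199)
g = 2527 (g = 35 - 7*(-356) = 35 + 2492 = 2527)
B(h, V) = (V + h)/(2*V) (B(h, V) = (V + h)/((2*V)) = (V + h)*(1/(2*V)) = (V + h)/(2*V))
T = -1032460 (T = -494*(2527 - 437) = -494*2090 = -1032460)
X = -1596660/1261687 (X = -2 + 1853428/2523374 = -2 + 1853428*(1/2523374) = -2 + 926714/1261687 = -1596660/1261687 ≈ -1.2655)
(T + B(y, K)) + X = (-1032460 + (½)*(-199 - 1114)/(-199)) - 1596660/1261687 = (-1032460 + (½)*(-1/199)*(-1313)) - 1596660/1261687 = (-1032460 + 1313/398) - 1596660/1261687 = -410917767/398 - 1596660/1261687 = -518450240163609/502151426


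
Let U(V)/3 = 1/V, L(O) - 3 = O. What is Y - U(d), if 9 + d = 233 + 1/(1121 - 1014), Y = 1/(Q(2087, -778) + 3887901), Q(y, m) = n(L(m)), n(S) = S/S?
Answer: -1247992573/93189123038 ≈ -0.013392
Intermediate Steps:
L(O) = 3 + O
n(S) = 1
Q(y, m) = 1
Y = 1/3887902 (Y = 1/(1 + 3887901) = 1/3887902 ≈ 2.5721e-7)
d = 23969/107 (d = -9 + (233 + 1/(1121 - 1014)) = -9 + (233 + 1/107) = -9 + 24932/107 = 23969/107 ≈ 224.01)
U(V) = 3/V
Y - U(d) = 1/3887902 - 3/23969/107 = 1/3887902 - 3*107/23969 = 1/3887902 - 1*321/23969 = 1/3887902 - 321/23969 = -1247992573/93189123038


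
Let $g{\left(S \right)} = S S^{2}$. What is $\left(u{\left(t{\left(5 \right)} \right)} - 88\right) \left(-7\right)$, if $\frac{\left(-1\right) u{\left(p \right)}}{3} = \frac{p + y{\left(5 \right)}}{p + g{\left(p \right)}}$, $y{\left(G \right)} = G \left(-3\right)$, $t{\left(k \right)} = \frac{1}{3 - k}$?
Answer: $\frac{5684}{5} \approx 1136.8$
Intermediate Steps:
$y{\left(G \right)} = - 3 G$
$g{\left(S \right)} = S^{3}$
$u{\left(p \right)} = - \frac{3 \left(-15 + p\right)}{p + p^{3}}$ ($u{\left(p \right)} = - 3 \frac{p - 15}{p + p^{3}} = - 3 \frac{-15 + p}{p + p^{3}} = - \frac{3 \left(-15 + p\right)}{p + p^{3}}$)
$\left(u{\left(t{\left(5 \right)} \right)} - 88\right) \left(-7\right) = \left(\frac{45 - 3 \left(- \frac{1}{-3 + 5}\right)}{- \frac{1}{-3 + 5} + \left(- \frac{1}{-3 + 5}\right)^{3}} - 88\right) \left(-7\right) = \left(\frac{45 - 3 \left(- \frac{1}{2}\right)}{- \frac{1}{2} + \left(- \frac{1}{2}\right)^{3}} - 88\right) \left(-7\right) = \left(\frac{45 - 3 \left(\left(-1\right) \frac{1}{2}\right)}{\left(-1\right) \frac{1}{2} + \left(\left(-1\right) \frac{1}{2}\right)^{3}} - 88\right) \left(-7\right) = \left(\frac{45 - - \frac{3}{2}}{- \frac{1}{2} + \left(- \frac{1}{2}\right)^{3}} - 88\right) \left(-7\right) = \left(\frac{45 + \frac{3}{2}}{- \frac{1}{2} - \frac{1}{8}} - 88\right) \left(-7\right) = \left(\frac{1}{- \frac{5}{8}} \cdot \frac{93}{2} - 88\right) \left(-7\right) = \left(\left(- \frac{8}{5}\right) \frac{93}{2} - 88\right) \left(-7\right) = \left(- \frac{372}{5} - 88\right) \left(-7\right) = \left(- \frac{812}{5}\right) \left(-7\right) = \frac{5684}{5}$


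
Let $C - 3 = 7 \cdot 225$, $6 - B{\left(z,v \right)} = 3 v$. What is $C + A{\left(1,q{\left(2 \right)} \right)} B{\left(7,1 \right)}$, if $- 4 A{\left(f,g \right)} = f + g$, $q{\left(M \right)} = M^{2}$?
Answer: $\frac{6297}{4} \approx 1574.3$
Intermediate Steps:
$B{\left(z,v \right)} = 6 - 3 v$
$A{\left(f,g \right)} = - \frac{f}{4} - \frac{g}{4}$ ($A{\left(f,g \right)} = - \frac{f + g}{4} = - \frac{f}{4} - \frac{g}{4}$)
$C = 1578$ ($C = 3 + 7 \cdot 225 = 3 + 1575 = 1578$)
$C + A{\left(1,q{\left(2 \right)} \right)} B{\left(7,1 \right)} = 1578 + \left(\left(- \frac{1}{4}\right) 1 - \frac{2^{2}}{4}\right) \left(6 - 3\right) = 1578 + \left(- \frac{1}{4} - 1\right) \left(6 - 3\right) = 1578 + \left(- \frac{1}{4} - 1\right) 3 = 1578 - \frac{15}{4} = \frac{6297}{4}$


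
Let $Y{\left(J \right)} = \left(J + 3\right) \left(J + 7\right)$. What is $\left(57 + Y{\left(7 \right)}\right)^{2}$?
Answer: $38809$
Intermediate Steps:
$Y{\left(J \right)} = \left(3 + J\right) \left(7 + J\right)$
$\left(57 + Y{\left(7 \right)}\right)^{2} = \left(57 + \left(21 + 7^{2} + 10 \cdot 7\right)\right)^{2} = \left(57 + \left(21 + 49 + 70\right)\right)^{2} = \left(57 + 140\right)^{2} = 197^{2} = 38809$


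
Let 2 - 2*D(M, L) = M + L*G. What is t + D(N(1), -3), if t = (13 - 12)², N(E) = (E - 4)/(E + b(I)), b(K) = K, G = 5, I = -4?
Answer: 9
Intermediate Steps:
N(E) = 1 (N(E) = (E - 4)/(E - 4) = (-4 + E)/(-4 + E) = 1)
t = 1 (t = 1² = 1)
D(M, L) = 1 - 5*L/2 - M/2 (D(M, L) = 1 - (M + L*5)/2 = 1 - (M + 5*L)/2 = 1 + (-5*L/2 - M/2) = 1 - 5*L/2 - M/2)
t + D(N(1), -3) = 1 + (1 - 5/2*(-3) - ½*1) = 1 + (1 + 15/2 - ½) = 1 + 8 = 9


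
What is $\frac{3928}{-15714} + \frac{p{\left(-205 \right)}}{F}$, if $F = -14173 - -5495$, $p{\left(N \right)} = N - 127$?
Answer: $- \frac{7217534}{34091523} \approx -0.21171$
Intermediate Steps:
$p{\left(N \right)} = -127 + N$ ($p{\left(N \right)} = N - 127 = -127 + N$)
$F = -8678$ ($F = -14173 + 5495 = -8678$)
$\frac{3928}{-15714} + \frac{p{\left(-205 \right)}}{F} = \frac{3928}{-15714} + \frac{-127 - 205}{-8678} = 3928 \left(- \frac{1}{15714}\right) - - \frac{166}{4339} = - \frac{1964}{7857} + \frac{166}{4339} = - \frac{7217534}{34091523}$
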